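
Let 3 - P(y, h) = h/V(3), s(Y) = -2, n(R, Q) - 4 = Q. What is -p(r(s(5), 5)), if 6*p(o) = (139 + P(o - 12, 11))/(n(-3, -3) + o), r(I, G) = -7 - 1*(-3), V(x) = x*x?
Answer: 1267/162 ≈ 7.8210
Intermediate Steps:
V(x) = x**2
n(R, Q) = 4 + Q
P(y, h) = 3 - h/9 (P(y, h) = 3 - h/(3**2) = 3 - h/9)
r(I, G) = -4 (r(I, G) = -7 + 3 = -4)
p(o) = 1267/(54*(1 + o)) (p(o) = ((139 + (3 - 1/9*11))/((4 - 3) + o))/6 = ((139 + (3 - 11/9))/(1 + o))/6 = ((139 + 16/9)/(1 + o))/6 = (1267/(9*(1 + o)))/6 = 1267/(54*(1 + o)))
-p(r(s(5), 5)) = -1267/(54*(1 - 4)) = -1267/(54*(-3)) = -1267*(-1)/(54*3) = -1*(-1267/162) = 1267/162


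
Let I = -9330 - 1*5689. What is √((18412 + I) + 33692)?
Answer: √37085 ≈ 192.57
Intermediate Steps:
I = -15019 (I = -9330 - 5689 = -15019)
√((18412 + I) + 33692) = √((18412 - 15019) + 33692) = √(3393 + 33692) = √37085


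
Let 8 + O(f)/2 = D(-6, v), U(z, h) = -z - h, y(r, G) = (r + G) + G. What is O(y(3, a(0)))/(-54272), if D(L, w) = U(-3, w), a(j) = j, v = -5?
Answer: 0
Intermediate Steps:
y(r, G) = r + 2*G (y(r, G) = (G + r) + G = r + 2*G)
U(z, h) = -h - z
D(L, w) = 3 - w (D(L, w) = -w - 1*(-3) = -w + 3 = 3 - w)
O(f) = 0 (O(f) = -16 + 2*(3 - 1*(-5)) = -16 + 2*(3 + 5) = -16 + 2*8 = -16 + 16 = 0)
O(y(3, a(0)))/(-54272) = 0/(-54272) = 0*(-1/54272) = 0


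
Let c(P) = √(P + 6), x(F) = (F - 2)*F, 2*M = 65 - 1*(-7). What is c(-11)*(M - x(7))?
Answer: I*√5 ≈ 2.2361*I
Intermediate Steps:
M = 36 (M = (65 - 1*(-7))/2 = (65 + 7)/2 = (½)*72 = 36)
x(F) = F*(-2 + F) (x(F) = (-2 + F)*F = F*(-2 + F))
c(P) = √(6 + P)
c(-11)*(M - x(7)) = √(6 - 11)*(36 - 7*(-2 + 7)) = √(-5)*(36 - 7*5) = (I*√5)*(36 - 1*35) = (I*√5)*(36 - 35) = (I*√5)*1 = I*√5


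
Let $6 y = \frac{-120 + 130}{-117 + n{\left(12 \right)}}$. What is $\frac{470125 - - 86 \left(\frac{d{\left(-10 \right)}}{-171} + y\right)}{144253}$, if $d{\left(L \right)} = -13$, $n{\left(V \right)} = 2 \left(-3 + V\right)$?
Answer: $\frac{2652944099}{814019679} \approx 3.2591$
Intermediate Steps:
$n{\left(V \right)} = -6 + 2 V$
$y = - \frac{5}{297}$ ($y = \frac{\left(-120 + 130\right) \frac{1}{-117 + \left(-6 + 2 \cdot 12\right)}}{6} = \frac{10 \frac{1}{-117 + \left(-6 + 24\right)}}{6} = \frac{10 \frac{1}{-117 + 18}}{6} = \frac{10 \frac{1}{-99}}{6} = \frac{10 \left(- \frac{1}{99}\right)}{6} = \frac{1}{6} \left(- \frac{10}{99}\right) = - \frac{5}{297} \approx -0.016835$)
$\frac{470125 - - 86 \left(\frac{d{\left(-10 \right)}}{-171} + y\right)}{144253} = \frac{470125 - - 86 \left(- \frac{13}{-171} - \frac{5}{297}\right)}{144253} = \left(470125 - - 86 \left(\left(-13\right) \left(- \frac{1}{171}\right) - \frac{5}{297}\right)\right) \frac{1}{144253} = \left(470125 - - 86 \left(\frac{13}{171} - \frac{5}{297}\right)\right) \frac{1}{144253} = \left(470125 - \left(-86\right) \frac{334}{5643}\right) \frac{1}{144253} = \left(470125 - - \frac{28724}{5643}\right) \frac{1}{144253} = \left(470125 + \frac{28724}{5643}\right) \frac{1}{144253} = \frac{2652944099}{5643} \cdot \frac{1}{144253} = \frac{2652944099}{814019679}$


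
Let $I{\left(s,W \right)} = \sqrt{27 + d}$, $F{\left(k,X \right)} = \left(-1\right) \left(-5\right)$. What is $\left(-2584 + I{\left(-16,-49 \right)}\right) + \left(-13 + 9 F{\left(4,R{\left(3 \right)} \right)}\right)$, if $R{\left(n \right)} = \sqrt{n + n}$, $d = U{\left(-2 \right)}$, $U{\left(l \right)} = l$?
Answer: $-2547$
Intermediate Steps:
$d = -2$
$R{\left(n \right)} = \sqrt{2} \sqrt{n}$ ($R{\left(n \right)} = \sqrt{2 n} = \sqrt{2} \sqrt{n}$)
$F{\left(k,X \right)} = 5$
$I{\left(s,W \right)} = 5$ ($I{\left(s,W \right)} = \sqrt{27 - 2} = \sqrt{25} = 5$)
$\left(-2584 + I{\left(-16,-49 \right)}\right) + \left(-13 + 9 F{\left(4,R{\left(3 \right)} \right)}\right) = \left(-2584 + 5\right) + \left(-13 + 9 \cdot 5\right) = -2579 + \left(-13 + 45\right) = -2579 + 32 = -2547$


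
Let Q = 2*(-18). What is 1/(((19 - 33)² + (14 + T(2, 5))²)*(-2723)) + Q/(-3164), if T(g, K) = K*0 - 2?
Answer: 1190227/104617660 ≈ 0.011377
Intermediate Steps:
Q = -36
T(g, K) = -2 (T(g, K) = 0 - 2 = -2)
1/(((19 - 33)² + (14 + T(2, 5))²)*(-2723)) + Q/(-3164) = 1/(((19 - 33)² + (14 - 2)²)*(-2723)) - 36/(-3164) = -1/2723/((-14)² + 12²) - 36*(-1/3164) = -1/2723/(196 + 144) + 9/791 = -1/2723/340 + 9/791 = (1/340)*(-1/2723) + 9/791 = -1/925820 + 9/791 = 1190227/104617660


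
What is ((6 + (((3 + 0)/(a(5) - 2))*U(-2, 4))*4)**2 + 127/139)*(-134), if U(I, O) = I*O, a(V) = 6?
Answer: -6051842/139 ≈ -43538.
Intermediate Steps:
((6 + (((3 + 0)/(a(5) - 2))*U(-2, 4))*4)**2 + 127/139)*(-134) = ((6 + (((3 + 0)/(6 - 2))*(-2*4))*4)**2 + 127/139)*(-134) = ((6 + ((3/4)*(-8))*4)**2 + 127*(1/139))*(-134) = ((6 + ((3*(1/4))*(-8))*4)**2 + 127/139)*(-134) = ((6 + ((3/4)*(-8))*4)**2 + 127/139)*(-134) = ((6 - 6*4)**2 + 127/139)*(-134) = ((6 - 24)**2 + 127/139)*(-134) = ((-18)**2 + 127/139)*(-134) = (324 + 127/139)*(-134) = (45163/139)*(-134) = -6051842/139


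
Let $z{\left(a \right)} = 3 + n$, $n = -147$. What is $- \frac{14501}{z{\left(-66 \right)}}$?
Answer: $\frac{14501}{144} \approx 100.7$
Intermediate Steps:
$z{\left(a \right)} = -144$ ($z{\left(a \right)} = 3 - 147 = -144$)
$- \frac{14501}{z{\left(-66 \right)}} = - \frac{14501}{-144} = \left(-14501\right) \left(- \frac{1}{144}\right) = \frac{14501}{144}$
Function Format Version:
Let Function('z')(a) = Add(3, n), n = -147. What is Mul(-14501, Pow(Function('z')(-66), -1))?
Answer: Rational(14501, 144) ≈ 100.70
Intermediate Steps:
Function('z')(a) = -144 (Function('z')(a) = Add(3, -147) = -144)
Mul(-14501, Pow(Function('z')(-66), -1)) = Mul(-14501, Pow(-144, -1)) = Mul(-14501, Rational(-1, 144)) = Rational(14501, 144)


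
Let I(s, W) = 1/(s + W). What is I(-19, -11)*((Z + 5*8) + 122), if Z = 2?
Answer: -82/15 ≈ -5.4667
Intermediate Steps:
I(s, W) = 1/(W + s)
I(-19, -11)*((Z + 5*8) + 122) = ((2 + 5*8) + 122)/(-11 - 19) = ((2 + 40) + 122)/(-30) = -(42 + 122)/30 = -1/30*164 = -82/15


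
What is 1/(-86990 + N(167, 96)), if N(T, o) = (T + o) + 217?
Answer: -1/86510 ≈ -1.1559e-5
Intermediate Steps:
N(T, o) = 217 + T + o
1/(-86990 + N(167, 96)) = 1/(-86990 + (217 + 167 + 96)) = 1/(-86990 + 480) = 1/(-86510) = -1/86510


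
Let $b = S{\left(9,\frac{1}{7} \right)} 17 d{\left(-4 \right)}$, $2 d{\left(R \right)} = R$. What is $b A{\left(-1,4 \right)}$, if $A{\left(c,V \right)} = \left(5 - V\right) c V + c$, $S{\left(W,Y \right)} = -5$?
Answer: $-850$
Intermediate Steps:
$d{\left(R \right)} = \frac{R}{2}$
$A{\left(c,V \right)} = c + V c \left(5 - V\right)$ ($A{\left(c,V \right)} = c \left(5 - V\right) V + c = V c \left(5 - V\right) + c = c + V c \left(5 - V\right)$)
$b = 170$ ($b = \left(-5\right) 17 \cdot \frac{1}{2} \left(-4\right) = \left(-85\right) \left(-2\right) = 170$)
$b A{\left(-1,4 \right)} = 170 \left(- (1 - 4^{2} + 5 \cdot 4)\right) = 170 \left(- (1 - 16 + 20)\right) = 170 \left(\left(-1\right) 5\right) = 170 \left(-5\right) = -850$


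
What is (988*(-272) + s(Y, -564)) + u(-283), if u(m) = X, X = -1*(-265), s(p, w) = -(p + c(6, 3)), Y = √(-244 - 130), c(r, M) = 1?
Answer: -268472 - I*√374 ≈ -2.6847e+5 - 19.339*I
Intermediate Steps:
Y = I*√374 (Y = √(-374) = I*√374 ≈ 19.339*I)
s(p, w) = -1 - p (s(p, w) = -(p + 1) = -(1 + p) = -1 - p)
X = 265
u(m) = 265
(988*(-272) + s(Y, -564)) + u(-283) = (988*(-272) + (-1 - I*√374)) + 265 = (-268736 + (-1 - I*√374)) + 265 = (-268737 - I*√374) + 265 = -268472 - I*√374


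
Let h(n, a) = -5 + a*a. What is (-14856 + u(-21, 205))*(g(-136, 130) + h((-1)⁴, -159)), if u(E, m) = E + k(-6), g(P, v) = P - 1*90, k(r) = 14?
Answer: -372318150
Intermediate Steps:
g(P, v) = -90 + P (g(P, v) = P - 90 = -90 + P)
u(E, m) = 14 + E (u(E, m) = E + 14 = 14 + E)
h(n, a) = -5 + a²
(-14856 + u(-21, 205))*(g(-136, 130) + h((-1)⁴, -159)) = (-14856 + (14 - 21))*((-90 - 136) + (-5 + (-159)²)) = (-14856 - 7)*(-226 + (-5 + 25281)) = -14863*(-226 + 25276) = -14863*25050 = -372318150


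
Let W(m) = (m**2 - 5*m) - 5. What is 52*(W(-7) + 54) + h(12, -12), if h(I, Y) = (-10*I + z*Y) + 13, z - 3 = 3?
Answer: 6737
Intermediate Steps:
z = 6 (z = 3 + 3 = 6)
W(m) = -5 + m**2 - 5*m
h(I, Y) = 13 - 10*I + 6*Y (h(I, Y) = (-10*I + 6*Y) + 13 = 13 - 10*I + 6*Y)
52*(W(-7) + 54) + h(12, -12) = 52*((-5 + (-7)**2 - 5*(-7)) + 54) + (13 - 10*12 + 6*(-12)) = 52*((-5 + 49 + 35) + 54) + (13 - 120 - 72) = 52*(79 + 54) - 179 = 52*133 - 179 = 6916 - 179 = 6737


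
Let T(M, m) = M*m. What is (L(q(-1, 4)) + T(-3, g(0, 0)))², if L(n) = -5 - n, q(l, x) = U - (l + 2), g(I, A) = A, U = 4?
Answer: 64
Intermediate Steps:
q(l, x) = 2 - l (q(l, x) = 4 - (l + 2) = 4 - (2 + l) = 4 + (-2 - l) = 2 - l)
(L(q(-1, 4)) + T(-3, g(0, 0)))² = ((-5 - (2 - 1*(-1))) - 3*0)² = ((-5 - (2 + 1)) + 0)² = ((-5 - 1*3) + 0)² = ((-5 - 3) + 0)² = (-8 + 0)² = (-8)² = 64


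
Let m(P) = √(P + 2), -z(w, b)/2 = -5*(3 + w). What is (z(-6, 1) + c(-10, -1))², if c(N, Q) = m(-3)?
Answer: (30 - I)² ≈ 899.0 - 60.0*I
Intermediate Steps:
z(w, b) = 30 + 10*w (z(w, b) = -(-10)*(3 + w) = -2*(-15 - 5*w) = 30 + 10*w)
m(P) = √(2 + P)
c(N, Q) = I (c(N, Q) = √(2 - 3) = √(-1) = I)
(z(-6, 1) + c(-10, -1))² = ((30 + 10*(-6)) + I)² = ((30 - 60) + I)² = (-30 + I)²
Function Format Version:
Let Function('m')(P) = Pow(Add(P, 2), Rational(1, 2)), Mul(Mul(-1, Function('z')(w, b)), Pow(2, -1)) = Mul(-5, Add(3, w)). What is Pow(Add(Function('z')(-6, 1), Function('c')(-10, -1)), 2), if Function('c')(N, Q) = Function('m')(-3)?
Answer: Pow(Add(30, Mul(-1, I)), 2) ≈ Add(899.00, Mul(-60.000, I))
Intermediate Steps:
Function('z')(w, b) = Add(30, Mul(10, w)) (Function('z')(w, b) = Mul(-2, Mul(-5, Add(3, w))) = Mul(-2, Add(-15, Mul(-5, w))) = Add(30, Mul(10, w)))
Function('m')(P) = Pow(Add(2, P), Rational(1, 2))
Function('c')(N, Q) = I (Function('c')(N, Q) = Pow(Add(2, -3), Rational(1, 2)) = Pow(-1, Rational(1, 2)) = I)
Pow(Add(Function('z')(-6, 1), Function('c')(-10, -1)), 2) = Pow(Add(Add(30, Mul(10, -6)), I), 2) = Pow(Add(Add(30, -60), I), 2) = Pow(Add(-30, I), 2)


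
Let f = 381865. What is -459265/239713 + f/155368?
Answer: 20182920225/37243729384 ≈ 0.54191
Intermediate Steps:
-459265/239713 + f/155368 = -459265/239713 + 381865/155368 = 20182920225/37243729384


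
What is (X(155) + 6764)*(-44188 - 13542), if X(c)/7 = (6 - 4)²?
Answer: -392102160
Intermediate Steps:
X(c) = 28 (X(c) = 7*(6 - 4)² = 7*2² = 7*4 = 28)
(X(155) + 6764)*(-44188 - 13542) = (28 + 6764)*(-44188 - 13542) = 6792*(-57730) = -392102160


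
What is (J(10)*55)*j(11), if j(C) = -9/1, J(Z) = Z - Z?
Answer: 0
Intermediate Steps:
J(Z) = 0
j(C) = -9 (j(C) = -9*1 = -9)
(J(10)*55)*j(11) = (0*55)*(-9) = 0*(-9) = 0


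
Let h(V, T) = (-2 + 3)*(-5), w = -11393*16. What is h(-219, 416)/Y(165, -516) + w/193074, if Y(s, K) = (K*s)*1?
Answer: -517301165/547944012 ≈ -0.94408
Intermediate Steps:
w = -182288
h(V, T) = -5 (h(V, T) = 1*(-5) = -5)
Y(s, K) = K*s
h(-219, 416)/Y(165, -516) + w/193074 = -5/((-516*165)) - 182288/193074 = -5/(-85140) - 182288*1/193074 = -5*(-1/85140) - 91144/96537 = 1/17028 - 91144/96537 = -517301165/547944012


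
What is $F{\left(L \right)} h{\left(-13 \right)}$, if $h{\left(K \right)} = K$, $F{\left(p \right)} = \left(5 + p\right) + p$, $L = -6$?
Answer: $91$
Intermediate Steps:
$F{\left(p \right)} = 5 + 2 p$
$F{\left(L \right)} h{\left(-13 \right)} = \left(5 + 2 \left(-6\right)\right) \left(-13\right) = \left(5 - 12\right) \left(-13\right) = \left(-7\right) \left(-13\right) = 91$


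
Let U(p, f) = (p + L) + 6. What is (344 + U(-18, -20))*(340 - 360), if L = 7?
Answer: -6780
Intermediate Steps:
U(p, f) = 13 + p (U(p, f) = (p + 7) + 6 = (7 + p) + 6 = 13 + p)
(344 + U(-18, -20))*(340 - 360) = (344 + (13 - 18))*(340 - 360) = (344 - 5)*(-20) = 339*(-20) = -6780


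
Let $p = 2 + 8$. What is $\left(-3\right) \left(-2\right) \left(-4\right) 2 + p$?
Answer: $-38$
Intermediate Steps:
$p = 10$
$\left(-3\right) \left(-2\right) \left(-4\right) 2 + p = \left(-3\right) \left(-2\right) \left(-4\right) 2 + 10 = 6 \left(-4\right) 2 + 10 = \left(-24\right) 2 + 10 = -48 + 10 = -38$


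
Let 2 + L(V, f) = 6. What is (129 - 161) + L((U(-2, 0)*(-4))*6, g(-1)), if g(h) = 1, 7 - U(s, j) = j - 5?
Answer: -28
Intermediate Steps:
U(s, j) = 12 - j (U(s, j) = 7 - (j - 5) = 7 - (-5 + j) = 7 + (5 - j) = 12 - j)
L(V, f) = 4 (L(V, f) = -2 + 6 = 4)
(129 - 161) + L((U(-2, 0)*(-4))*6, g(-1)) = (129 - 161) + 4 = -32 + 4 = -28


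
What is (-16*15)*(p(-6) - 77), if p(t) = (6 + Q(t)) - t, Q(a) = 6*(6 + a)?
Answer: 15600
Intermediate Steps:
Q(a) = 36 + 6*a
p(t) = 42 + 5*t (p(t) = (6 + (36 + 6*t)) - t = (42 + 6*t) - t = 42 + 5*t)
(-16*15)*(p(-6) - 77) = (-16*15)*((42 + 5*(-6)) - 77) = -240*((42 - 30) - 77) = -240*(12 - 77) = -240*(-65) = 15600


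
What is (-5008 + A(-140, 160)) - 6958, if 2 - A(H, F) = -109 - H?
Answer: -11995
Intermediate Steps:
A(H, F) = 111 + H (A(H, F) = 2 - (-109 - H) = 2 + (109 + H) = 111 + H)
(-5008 + A(-140, 160)) - 6958 = (-5008 + (111 - 140)) - 6958 = (-5008 - 29) - 6958 = -5037 - 6958 = -11995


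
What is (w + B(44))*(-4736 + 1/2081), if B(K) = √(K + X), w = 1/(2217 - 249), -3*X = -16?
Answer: -3285205/1365136 - 6570410*√111/2081 ≈ -33267.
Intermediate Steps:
X = 16/3 (X = -⅓*(-16) = 16/3 ≈ 5.3333)
w = 1/1968 ≈ 0.00050813
B(K) = √(16/3 + K) (B(K) = √(K + 16/3) = √(16/3 + K))
(w + B(44))*(-4736 + 1/2081) = (1/1968 + √(48 + 9*44)/3)*(-4736 + 1/2081) = (1/1968 + √(48 + 396)/3)*(-4736 + 1/2081) = (1/1968 + √444/3)*(-9855615/2081) = (1/1968 + (2*√111)/3)*(-9855615/2081) = (1/1968 + 2*√111/3)*(-9855615/2081) = -3285205/1365136 - 6570410*√111/2081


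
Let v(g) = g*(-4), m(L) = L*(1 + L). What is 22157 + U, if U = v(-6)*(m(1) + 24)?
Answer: 22781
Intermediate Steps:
v(g) = -4*g
U = 624 (U = (-4*(-6))*(1*(1 + 1) + 24) = 24*(1*2 + 24) = 24*(2 + 24) = 24*26 = 624)
22157 + U = 22157 + 624 = 22781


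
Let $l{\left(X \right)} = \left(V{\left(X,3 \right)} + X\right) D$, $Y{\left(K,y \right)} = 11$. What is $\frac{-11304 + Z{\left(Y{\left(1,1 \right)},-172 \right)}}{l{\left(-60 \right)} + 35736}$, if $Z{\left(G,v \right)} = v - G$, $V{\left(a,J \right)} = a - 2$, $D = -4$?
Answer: $- \frac{11487}{36224} \approx -0.31711$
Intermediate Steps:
$V{\left(a,J \right)} = -2 + a$ ($V{\left(a,J \right)} = a - 2 = -2 + a$)
$l{\left(X \right)} = 8 - 8 X$ ($l{\left(X \right)} = \left(\left(-2 + X\right) + X\right) \left(-4\right) = \left(-2 + 2 X\right) \left(-4\right) = 8 - 8 X$)
$\frac{-11304 + Z{\left(Y{\left(1,1 \right)},-172 \right)}}{l{\left(-60 \right)} + 35736} = \frac{-11304 - 183}{\left(8 - -480\right) + 35736} = \frac{-11304 - 183}{\left(8 + 480\right) + 35736} = \frac{-11304 - 183}{488 + 35736} = - \frac{11487}{36224}$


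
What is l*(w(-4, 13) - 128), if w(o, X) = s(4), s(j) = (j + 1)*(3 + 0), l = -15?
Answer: 1695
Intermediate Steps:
s(j) = 3 + 3*j (s(j) = (1 + j)*3 = 3 + 3*j)
w(o, X) = 15 (w(o, X) = 3 + 3*4 = 3 + 12 = 15)
l*(w(-4, 13) - 128) = -15*(15 - 128) = -15*(-113) = 1695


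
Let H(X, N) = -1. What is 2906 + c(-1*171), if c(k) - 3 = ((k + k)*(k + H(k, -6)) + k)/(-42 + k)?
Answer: 186988/71 ≈ 2633.6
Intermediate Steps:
c(k) = 3 + (k + 2*k*(-1 + k))/(-42 + k) (c(k) = 3 + ((k + k)*(k - 1) + k)/(-42 + k) = 3 + ((2*k)*(-1 + k) + k)/(-42 + k) = 3 + (2*k*(-1 + k) + k)/(-42 + k) = 3 + (k + 2*k*(-1 + k))/(-42 + k))
2906 + c(-1*171) = 2906 + 2*(-63 - 1*171 + (-1*171)²)/(-42 - 1*171) = 2906 + 2*(-63 - 171 + (-171)²)/(-42 - 171) = 2906 + 2*(-63 - 171 + 29241)/(-213) = 2906 + 2*(-1/213)*29007 = 2906 - 19338/71 = 186988/71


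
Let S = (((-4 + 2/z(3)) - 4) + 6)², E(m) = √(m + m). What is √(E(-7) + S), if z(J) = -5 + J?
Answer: √(9 + I*√14) ≈ 3.0616 + 0.61106*I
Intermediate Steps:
E(m) = √2*√m (E(m) = √(2*m) = √2*√m)
S = 9 (S = (((-4 + 2/(-5 + 3)) - 4) + 6)² = (((-4 + 2/(-2)) - 4) + 6)² = (((-4 + 2*(-½)) - 4) + 6)² = (((-4 - 1) - 4) + 6)² = ((-5 - 4) + 6)² = (-9 + 6)² = (-3)² = 9)
√(E(-7) + S) = √(√2*√(-7) + 9) = √(√2*(I*√7) + 9) = √(I*√14 + 9) = √(9 + I*√14)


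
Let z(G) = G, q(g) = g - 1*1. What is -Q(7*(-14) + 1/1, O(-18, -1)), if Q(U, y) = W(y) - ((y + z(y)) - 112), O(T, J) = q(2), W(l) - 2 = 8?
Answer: -120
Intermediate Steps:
W(l) = 10 (W(l) = 2 + 8 = 10)
q(g) = -1 + g (q(g) = g - 1 = -1 + g)
O(T, J) = 1 (O(T, J) = -1 + 2 = 1)
Q(U, y) = 122 - 2*y (Q(U, y) = 10 - ((y + y) - 112) = 10 - (2*y - 112) = 10 - (-112 + 2*y) = 10 + (112 - 2*y) = 122 - 2*y)
-Q(7*(-14) + 1/1, O(-18, -1)) = -(122 - 2*1) = -(122 - 2) = -1*120 = -120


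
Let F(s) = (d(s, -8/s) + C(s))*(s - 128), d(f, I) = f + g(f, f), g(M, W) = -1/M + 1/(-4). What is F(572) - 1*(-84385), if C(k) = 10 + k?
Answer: 85320839/143 ≈ 5.9665e+5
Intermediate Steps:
g(M, W) = -¼ - 1/M (g(M, W) = -1/M + 1*(-¼) = -1/M - ¼ = -¼ - 1/M)
d(f, I) = f + (-4 - f)/(4*f)
F(s) = (-128 + s)*(39/4 - 1/s + 2*s) (F(s) = ((-¼ + s - 1/s) + (10 + s))*(s - 128) = (39/4 - 1/s + 2*s)*(-128 + s) = (-128 + s)*(39/4 - 1/s + 2*s))
F(572) - 1*(-84385) = (-1249 + 2*572² + 128/572 - 985/4*572) - 1*(-84385) = (-1249 + 2*327184 + 128*(1/572) - 140855) + 84385 = (-1249 + 654368 + 32/143 - 140855) + 84385 = 73253784/143 + 84385 = 85320839/143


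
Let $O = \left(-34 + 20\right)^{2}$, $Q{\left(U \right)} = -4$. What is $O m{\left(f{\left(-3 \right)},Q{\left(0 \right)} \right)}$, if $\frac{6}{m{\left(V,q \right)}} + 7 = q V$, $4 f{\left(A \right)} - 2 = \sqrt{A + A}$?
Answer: $- \frac{3528}{29} + \frac{392 i \sqrt{6}}{29} \approx -121.66 + 33.11 i$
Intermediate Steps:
$f{\left(A \right)} = \frac{1}{2} + \frac{\sqrt{2} \sqrt{A}}{4}$ ($f{\left(A \right)} = \frac{1}{2} + \frac{\sqrt{A + A}}{4} = \frac{1}{2} + \frac{\sqrt{2 A}}{4} = \frac{1}{2} + \frac{\sqrt{2} \sqrt{A}}{4}$)
$m{\left(V,q \right)} = \frac{6}{-7 + V q}$ ($m{\left(V,q \right)} = \frac{6}{-7 + q V} = \frac{6}{-7 + V q}$)
$O = 196$ ($O = \left(-14\right)^{2} = 196$)
$O m{\left(f{\left(-3 \right)},Q{\left(0 \right)} \right)} = 196 \frac{6}{-7 + \left(\frac{1}{2} + \frac{\sqrt{2} \sqrt{-3}}{4}\right) \left(-4\right)} = 196 \frac{6}{-7 + \left(\frac{1}{2} + \frac{\sqrt{2} i \sqrt{3}}{4}\right) \left(-4\right)} = 196 \frac{6}{-7 + \left(\frac{1}{2} + \frac{i \sqrt{6}}{4}\right) \left(-4\right)} = 196 \frac{6}{-7 - \left(2 + i \sqrt{6}\right)} = 196 \frac{6}{-9 - i \sqrt{6}} = \frac{1176}{-9 - i \sqrt{6}}$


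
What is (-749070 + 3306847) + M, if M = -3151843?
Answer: -594066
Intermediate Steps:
(-749070 + 3306847) + M = (-749070 + 3306847) - 3151843 = 2557777 - 3151843 = -594066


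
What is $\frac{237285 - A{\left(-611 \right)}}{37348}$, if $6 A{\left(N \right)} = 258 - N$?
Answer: $\frac{1422841}{224088} \approx 6.3495$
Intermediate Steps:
$A{\left(N \right)} = 43 - \frac{N}{6}$ ($A{\left(N \right)} = \frac{258 - N}{6} = 43 - \frac{N}{6}$)
$\frac{237285 - A{\left(-611 \right)}}{37348} = \frac{237285 - \left(43 - - \frac{611}{6}\right)}{37348} = \left(237285 - \left(43 + \frac{611}{6}\right)\right) \frac{1}{37348} = \left(237285 - \frac{869}{6}\right) \frac{1}{37348} = \frac{1422841}{6} \cdot \frac{1}{37348} = \frac{1422841}{224088}$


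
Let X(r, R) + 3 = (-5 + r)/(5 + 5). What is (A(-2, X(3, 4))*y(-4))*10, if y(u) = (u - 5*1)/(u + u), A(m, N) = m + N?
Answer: -117/2 ≈ -58.500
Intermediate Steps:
X(r, R) = -7/2 + r/10 (X(r, R) = -3 + (-5 + r)/(5 + 5) = -3 + (-5 + r)/10 = -3 + (-5 + r)*(⅒) = -3 + (-½ + r/10) = -7/2 + r/10)
A(m, N) = N + m
y(u) = (-5 + u)/(2*u) (y(u) = (u - 5)/((2*u)) = (-5 + u)*(1/(2*u)) = (-5 + u)/(2*u))
(A(-2, X(3, 4))*y(-4))*10 = (((-7/2 + (⅒)*3) - 2)*((½)*(-5 - 4)/(-4)))*10 = (((-7/2 + 3/10) - 2)*((½)*(-¼)*(-9)))*10 = ((-16/5 - 2)*(9/8))*10 = -26/5*9/8*10 = -117/20*10 = -117/2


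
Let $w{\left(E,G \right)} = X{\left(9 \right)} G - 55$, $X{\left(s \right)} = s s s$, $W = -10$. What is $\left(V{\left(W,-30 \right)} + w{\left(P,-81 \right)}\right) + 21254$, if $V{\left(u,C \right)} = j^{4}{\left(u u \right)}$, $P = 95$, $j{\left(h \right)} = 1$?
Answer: $-37849$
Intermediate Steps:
$X{\left(s \right)} = s^{3}$ ($X{\left(s \right)} = s^{2} s = s^{3}$)
$V{\left(u,C \right)} = 1$ ($V{\left(u,C \right)} = 1^{4} = 1$)
$w{\left(E,G \right)} = -55 + 729 G$ ($w{\left(E,G \right)} = 9^{3} G - 55 = 729 G - 55 = -55 + 729 G$)
$\left(V{\left(W,-30 \right)} + w{\left(P,-81 \right)}\right) + 21254 = \left(1 + \left(-55 + 729 \left(-81\right)\right)\right) + 21254 = \left(1 - 59104\right) + 21254 = -59103 + 21254 = -37849$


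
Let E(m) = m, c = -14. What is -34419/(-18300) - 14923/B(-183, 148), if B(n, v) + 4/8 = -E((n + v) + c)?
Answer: -180947719/591700 ≈ -305.81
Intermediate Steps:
B(n, v) = 27/2 - n - v (B(n, v) = -1/2 - ((n + v) - 14) = -1/2 - (-14 + n + v) = -1/2 + (14 - n - v) = 27/2 - n - v)
-34419/(-18300) - 14923/B(-183, 148) = -34419/(-18300) - 14923/(27/2 - 1*(-183) - 1*148) = -34419*(-1/18300) - 14923/(27/2 + 183 - 148) = 11473/6100 - 14923/97/2 = 11473/6100 - 14923*2/97 = 11473/6100 - 29846/97 = -180947719/591700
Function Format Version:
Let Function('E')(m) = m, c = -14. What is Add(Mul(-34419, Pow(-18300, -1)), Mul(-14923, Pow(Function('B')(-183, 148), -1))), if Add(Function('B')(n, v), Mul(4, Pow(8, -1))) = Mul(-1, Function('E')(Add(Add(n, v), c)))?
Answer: Rational(-180947719, 591700) ≈ -305.81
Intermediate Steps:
Function('B')(n, v) = Add(Rational(27, 2), Mul(-1, n), Mul(-1, v)) (Function('B')(n, v) = Add(Rational(-1, 2), Mul(-1, Add(Add(n, v), -14))) = Add(Rational(-1, 2), Mul(-1, Add(-14, n, v))) = Add(Rational(-1, 2), Add(14, Mul(-1, n), Mul(-1, v))) = Add(Rational(27, 2), Mul(-1, n), Mul(-1, v)))
Add(Mul(-34419, Pow(-18300, -1)), Mul(-14923, Pow(Function('B')(-183, 148), -1))) = Add(Mul(-34419, Pow(-18300, -1)), Mul(-14923, Pow(Add(Rational(27, 2), Mul(-1, -183), Mul(-1, 148)), -1))) = Add(Mul(-34419, Rational(-1, 18300)), Mul(-14923, Pow(Add(Rational(27, 2), 183, -148), -1))) = Add(Rational(11473, 6100), Mul(-14923, Pow(Rational(97, 2), -1))) = Add(Rational(11473, 6100), Mul(-14923, Rational(2, 97))) = Add(Rational(11473, 6100), Rational(-29846, 97)) = Rational(-180947719, 591700)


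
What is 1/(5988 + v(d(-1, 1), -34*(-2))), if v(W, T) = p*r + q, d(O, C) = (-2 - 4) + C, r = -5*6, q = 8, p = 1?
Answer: 1/5966 ≈ 0.00016762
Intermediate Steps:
r = -30
d(O, C) = -6 + C
v(W, T) = -22 (v(W, T) = 1*(-30) + 8 = -30 + 8 = -22)
1/(5988 + v(d(-1, 1), -34*(-2))) = 1/(5988 - 22) = 1/5966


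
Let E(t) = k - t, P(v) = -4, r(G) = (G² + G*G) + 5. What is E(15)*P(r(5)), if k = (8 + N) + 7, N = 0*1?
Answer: 0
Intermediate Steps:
r(G) = 5 + 2*G² (r(G) = (G² + G²) + 5 = 2*G² + 5 = 5 + 2*G²)
N = 0
k = 15 (k = (8 + 0) + 7 = 8 + 7 = 15)
E(t) = 15 - t
E(15)*P(r(5)) = (15 - 1*15)*(-4) = (15 - 15)*(-4) = 0*(-4) = 0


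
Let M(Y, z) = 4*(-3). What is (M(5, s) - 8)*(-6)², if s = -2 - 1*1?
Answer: -720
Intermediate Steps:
s = -3 (s = -2 - 1 = -3)
M(Y, z) = -12
(M(5, s) - 8)*(-6)² = (-12 - 8)*(-6)² = -20*36 = -720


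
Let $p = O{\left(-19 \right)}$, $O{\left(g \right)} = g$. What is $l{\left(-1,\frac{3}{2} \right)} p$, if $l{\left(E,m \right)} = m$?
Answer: $- \frac{57}{2} \approx -28.5$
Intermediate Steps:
$p = -19$
$l{\left(-1,\frac{3}{2} \right)} p = \frac{3}{2} \left(-19\right) = - \frac{57}{2}$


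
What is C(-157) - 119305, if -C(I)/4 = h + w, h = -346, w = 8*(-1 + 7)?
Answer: -118113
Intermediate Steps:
w = 48 (w = 8*6 = 48)
C(I) = 1192 (C(I) = -4*(-346 + 48) = -4*(-298) = 1192)
C(-157) - 119305 = 1192 - 119305 = -118113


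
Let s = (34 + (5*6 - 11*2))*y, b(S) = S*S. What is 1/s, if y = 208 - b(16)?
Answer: -1/2016 ≈ -0.00049603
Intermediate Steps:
b(S) = S²
y = -48 (y = 208 - 1*16² = 208 - 1*256 = 208 - 256 = -48)
s = -2016 (s = (34 + (5*6 - 11*2))*(-48) = (34 + (30 - 22))*(-48) = (34 + 8)*(-48) = 42*(-48) = -2016)
1/s = 1/(-2016) = -1/2016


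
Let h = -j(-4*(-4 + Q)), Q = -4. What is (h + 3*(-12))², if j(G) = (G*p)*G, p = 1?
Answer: 1123600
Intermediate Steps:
j(G) = G² (j(G) = (G*1)*G = G*G = G²)
h = -1024 (h = -(-4*(-4 - 4))² = -(-4*(-8))² = -1*32² = -1*1024 = -1024)
(h + 3*(-12))² = (-1024 + 3*(-12))² = (-1024 - 36)² = (-1060)² = 1123600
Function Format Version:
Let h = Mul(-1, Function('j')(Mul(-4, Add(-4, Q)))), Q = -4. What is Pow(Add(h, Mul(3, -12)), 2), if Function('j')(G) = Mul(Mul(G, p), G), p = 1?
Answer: 1123600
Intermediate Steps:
Function('j')(G) = Pow(G, 2) (Function('j')(G) = Mul(Mul(G, 1), G) = Mul(G, G) = Pow(G, 2))
h = -1024 (h = Mul(-1, Pow(Mul(-4, Add(-4, -4)), 2)) = Mul(-1, Pow(Mul(-4, -8), 2)) = Mul(-1, Pow(32, 2)) = Mul(-1, 1024) = -1024)
Pow(Add(h, Mul(3, -12)), 2) = Pow(Add(-1024, Mul(3, -12)), 2) = Pow(Add(-1024, -36), 2) = Pow(-1060, 2) = 1123600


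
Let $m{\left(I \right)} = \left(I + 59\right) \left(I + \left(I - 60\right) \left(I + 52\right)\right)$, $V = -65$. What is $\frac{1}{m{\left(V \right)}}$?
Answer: $- \frac{1}{9360} \approx -0.00010684$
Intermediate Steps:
$m{\left(I \right)} = \left(59 + I\right) \left(I + \left(-60 + I\right) \left(52 + I\right)\right)$
$\frac{1}{m{\left(V \right)}} = \frac{1}{-184080 + \left(-65\right)^{3} - -229645 + 52 \left(-65\right)^{2}} = \frac{1}{-184080 - 274625 + 229645 + 52 \cdot 4225} = \frac{1}{-184080 - 274625 + 229645 + 219700} = \frac{1}{-9360} = - \frac{1}{9360}$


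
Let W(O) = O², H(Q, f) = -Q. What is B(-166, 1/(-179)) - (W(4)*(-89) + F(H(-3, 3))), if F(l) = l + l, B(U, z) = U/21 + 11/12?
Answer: 118525/84 ≈ 1411.0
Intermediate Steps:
B(U, z) = 11/12 + U/21 (B(U, z) = U*(1/21) + 11*(1/12) = U/21 + 11/12 = 11/12 + U/21)
F(l) = 2*l
B(-166, 1/(-179)) - (W(4)*(-89) + F(H(-3, 3))) = (11/12 + (1/21)*(-166)) - (4²*(-89) + 2*(-1*(-3))) = (11/12 - 166/21) - (16*(-89) + 2*3) = -587/84 - (-1424 + 6) = -587/84 - 1*(-1418) = -587/84 + 1418 = 118525/84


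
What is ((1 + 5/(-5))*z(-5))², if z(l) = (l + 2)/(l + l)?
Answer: 0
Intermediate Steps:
z(l) = (2 + l)/(2*l) (z(l) = (2 + l)/((2*l)) = (2 + l)*(1/(2*l)) = (2 + l)/(2*l))
((1 + 5/(-5))*z(-5))² = ((1 + 5/(-5))*((½)*(2 - 5)/(-5)))² = ((1 + 5*(-⅕))*((½)*(-⅕)*(-3)))² = ((1 - 1)*(3/10))² = (0*(3/10))² = 0² = 0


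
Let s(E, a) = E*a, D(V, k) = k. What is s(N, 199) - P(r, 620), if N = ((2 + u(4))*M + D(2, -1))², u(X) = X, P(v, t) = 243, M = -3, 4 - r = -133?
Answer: 71596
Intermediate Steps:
r = 137 (r = 4 - 1*(-133) = 4 + 133 = 137)
N = 361 (N = ((2 + 4)*(-3) - 1)² = (6*(-3) - 1)² = (-18 - 1)² = (-19)² = 361)
s(N, 199) - P(r, 620) = 361*199 - 1*243 = 71839 - 243 = 71596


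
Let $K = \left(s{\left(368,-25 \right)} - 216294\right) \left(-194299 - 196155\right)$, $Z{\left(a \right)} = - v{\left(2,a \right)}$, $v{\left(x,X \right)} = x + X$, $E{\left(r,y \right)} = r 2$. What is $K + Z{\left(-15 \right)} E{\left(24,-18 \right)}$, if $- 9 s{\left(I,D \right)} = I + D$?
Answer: $\frac{760209648622}{9} \approx 8.4468 \cdot 10^{10}$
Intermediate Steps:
$E{\left(r,y \right)} = 2 r$
$v{\left(x,X \right)} = X + x$
$s{\left(I,D \right)} = - \frac{D}{9} - \frac{I}{9}$ ($s{\left(I,D \right)} = - \frac{I + D}{9} = - \frac{D + I}{9} = - \frac{D}{9} - \frac{I}{9}$)
$Z{\left(a \right)} = -2 - a$ ($Z{\left(a \right)} = - (a + 2) = - (2 + a) = -2 - a$)
$K = \frac{760209643006}{9}$ ($K = \left(\left(\left(- \frac{1}{9}\right) \left(-25\right) - \frac{368}{9}\right) - 216294\right) \left(-194299 - 196155\right) = \left(\left(\frac{25}{9} - \frac{368}{9}\right) - 216294\right) \left(-390454\right) = \left(- \frac{343}{9} - 216294\right) \left(-390454\right) = \left(- \frac{1946989}{9}\right) \left(-390454\right) = \frac{760209643006}{9} \approx 8.4468 \cdot 10^{10}$)
$K + Z{\left(-15 \right)} E{\left(24,-18 \right)} = \frac{760209643006}{9} + \left(-2 - -15\right) 2 \cdot 24 = \frac{760209643006}{9} + \left(-2 + 15\right) 48 = \frac{760209643006}{9} + 13 \cdot 48 = \frac{760209643006}{9} + 624 = \frac{760209648622}{9}$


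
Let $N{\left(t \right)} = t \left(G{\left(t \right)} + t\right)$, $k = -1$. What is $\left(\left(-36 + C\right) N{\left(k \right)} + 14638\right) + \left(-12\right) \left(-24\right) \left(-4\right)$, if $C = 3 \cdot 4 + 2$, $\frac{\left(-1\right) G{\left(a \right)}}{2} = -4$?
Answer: $13640$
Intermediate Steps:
$G{\left(a \right)} = 8$ ($G{\left(a \right)} = \left(-2\right) \left(-4\right) = 8$)
$C = 14$ ($C = 12 + 2 = 14$)
$N{\left(t \right)} = t \left(8 + t\right)$
$\left(\left(-36 + C\right) N{\left(k \right)} + 14638\right) + \left(-12\right) \left(-24\right) \left(-4\right) = \left(\left(-36 + 14\right) \left(- (8 - 1)\right) + 14638\right) + \left(-12\right) \left(-24\right) \left(-4\right) = \left(- 22 \left(\left(-1\right) 7\right) + 14638\right) + 288 \left(-4\right) = \left(\left(-22\right) \left(-7\right) + 14638\right) - 1152 = \left(154 + 14638\right) - 1152 = 14792 - 1152 = 13640$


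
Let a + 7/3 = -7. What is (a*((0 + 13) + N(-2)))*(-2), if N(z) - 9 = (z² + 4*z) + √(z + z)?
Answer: 336 + 112*I/3 ≈ 336.0 + 37.333*I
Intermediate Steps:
a = -28/3 (a = -7/3 - 7 = -28/3 ≈ -9.3333)
N(z) = 9 + z² + 4*z + √2*√z (N(z) = 9 + ((z² + 4*z) + √(z + z)) = 9 + ((z² + 4*z) + √(2*z)) = 9 + ((z² + 4*z) + √2*√z) = 9 + (z² + 4*z + √2*√z) = 9 + z² + 4*z + √2*√z)
(a*((0 + 13) + N(-2)))*(-2) = -28*((0 + 13) + (9 + (-2)² + 4*(-2) + √2*√(-2)))/3*(-2) = -28*(13 + (9 + 4 - 8 + √2*(I*√2)))/3*(-2) = -28*(13 + (9 + 4 - 8 + 2*I))/3*(-2) = -28*(13 + (5 + 2*I))/3*(-2) = -28*(18 + 2*I)/3*(-2) = (-168 - 56*I/3)*(-2) = 336 + 112*I/3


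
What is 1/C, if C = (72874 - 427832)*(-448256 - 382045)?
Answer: 1/294721982358 ≈ 3.3930e-12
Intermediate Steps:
C = 294721982358 (C = -354958*(-830301) = 294721982358)
1/C = 1/294721982358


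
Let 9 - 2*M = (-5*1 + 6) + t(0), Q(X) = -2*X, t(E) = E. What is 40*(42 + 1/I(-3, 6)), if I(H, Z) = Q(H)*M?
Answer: 5045/3 ≈ 1681.7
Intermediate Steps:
M = 4 (M = 9/2 - ((-5*1 + 6) + 0)/2 = 9/2 - ((-5 + 6) + 0)/2 = 9/2 - (1 + 0)/2 = 9/2 - 1/2*1 = 9/2 - 1/2 = 4)
I(H, Z) = -8*H (I(H, Z) = -2*H*4 = -8*H)
40*(42 + 1/I(-3, 6)) = 40*(42 + 1/(-8*(-3))) = 40*(42 + 1/24) = 40*(1009/24) = 5045/3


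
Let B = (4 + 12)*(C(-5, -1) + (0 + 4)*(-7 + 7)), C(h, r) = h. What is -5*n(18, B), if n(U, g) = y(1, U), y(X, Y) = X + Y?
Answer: -95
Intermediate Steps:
B = -80 (B = (4 + 12)*(-5 + (0 + 4)*(-7 + 7)) = 16*(-5 + 4*0) = 16*(-5 + 0) = 16*(-5) = -80)
n(U, g) = 1 + U
-5*n(18, B) = -5*(1 + 18) = -5*19 = -95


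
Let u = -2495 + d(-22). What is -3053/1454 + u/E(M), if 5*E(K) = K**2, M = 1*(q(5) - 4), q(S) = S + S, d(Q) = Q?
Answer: -3068083/8724 ≈ -351.68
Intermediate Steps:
q(S) = 2*S
M = 6 (M = 1*(2*5 - 4) = 1*(10 - 4) = 1*6 = 6)
u = -2517 (u = -2495 - 22 = -2517)
E(K) = K**2/5
-3053/1454 + u/E(M) = -3053/1454 - 2517/((1/5)*6**2) = -3053*1/1454 - 2517/((1/5)*36) = -3053/1454 - 2517/36/5 = -3053/1454 - 2517*5/36 = -3053/1454 - 4195/12 = -3068083/8724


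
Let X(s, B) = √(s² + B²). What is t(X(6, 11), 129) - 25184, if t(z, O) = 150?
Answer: -25034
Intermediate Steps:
X(s, B) = √(B² + s²)
t(X(6, 11), 129) - 25184 = 150 - 25184 = -25034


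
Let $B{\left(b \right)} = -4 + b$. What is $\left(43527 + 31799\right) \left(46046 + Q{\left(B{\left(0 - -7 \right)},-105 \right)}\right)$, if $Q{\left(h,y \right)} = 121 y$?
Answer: $2511444166$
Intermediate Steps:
$\left(43527 + 31799\right) \left(46046 + Q{\left(B{\left(0 - -7 \right)},-105 \right)}\right) = \left(43527 + 31799\right) \left(46046 + 121 \left(-105\right)\right) = 75326 \left(46046 - 12705\right) = 75326 \cdot 33341 = 2511444166$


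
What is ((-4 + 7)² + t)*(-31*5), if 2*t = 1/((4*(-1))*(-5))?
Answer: -11191/8 ≈ -1398.9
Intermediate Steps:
t = 1/40 (t = 1/(2*(((4*(-1))*(-5)))) = 1/(2*((-4*(-5)))) = (½)/20 = (½)*(1/20) = 1/40 ≈ 0.025000)
((-4 + 7)² + t)*(-31*5) = ((-4 + 7)² + 1/40)*(-31*5) = (3² + 1/40)*(-155) = (9 + 1/40)*(-155) = (361/40)*(-155) = -11191/8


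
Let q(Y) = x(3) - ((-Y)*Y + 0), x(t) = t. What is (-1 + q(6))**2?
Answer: 1444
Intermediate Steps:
q(Y) = 3 + Y**2 (q(Y) = 3 - ((-Y)*Y + 0) = 3 - (-Y**2 + 0) = 3 - (-1)*Y**2 = 3 + Y**2)
(-1 + q(6))**2 = (-1 + (3 + 6**2))**2 = (-1 + (3 + 36))**2 = (-1 + 39)**2 = 38**2 = 1444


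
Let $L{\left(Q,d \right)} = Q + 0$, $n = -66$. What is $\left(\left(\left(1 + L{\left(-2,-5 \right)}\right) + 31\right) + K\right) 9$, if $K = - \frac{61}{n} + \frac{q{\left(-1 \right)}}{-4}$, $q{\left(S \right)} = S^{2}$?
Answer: $\frac{12147}{44} \approx 276.07$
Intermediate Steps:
$L{\left(Q,d \right)} = Q$
$K = \frac{89}{132}$ ($K = - \frac{61}{-66} + \frac{\left(-1\right)^{2}}{-4} = \left(-61\right) \left(- \frac{1}{66}\right) + 1 \left(- \frac{1}{4}\right) = \frac{61}{66} - \frac{1}{4} = \frac{89}{132} \approx 0.67424$)
$\left(\left(\left(1 + L{\left(-2,-5 \right)}\right) + 31\right) + K\right) 9 = \left(\left(\left(1 - 2\right) + 31\right) + \frac{89}{132}\right) 9 = \left(\left(-1 + 31\right) + \frac{89}{132}\right) 9 = \left(30 + \frac{89}{132}\right) 9 = \frac{4049}{132} \cdot 9 = \frac{12147}{44}$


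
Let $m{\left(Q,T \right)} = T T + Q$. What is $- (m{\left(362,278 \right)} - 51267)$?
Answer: $-26379$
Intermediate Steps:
$m{\left(Q,T \right)} = Q + T^{2}$ ($m{\left(Q,T \right)} = T^{2} + Q = Q + T^{2}$)
$- (m{\left(362,278 \right)} - 51267) = - (\left(362 + 278^{2}\right) - 51267) = - (\left(362 + 77284\right) - 51267) = - (77646 - 51267) = \left(-1\right) 26379 = -26379$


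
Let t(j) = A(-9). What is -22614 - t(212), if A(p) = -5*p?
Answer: -22659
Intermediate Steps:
t(j) = 45 (t(j) = -5*(-9) = 45)
-22614 - t(212) = -22614 - 1*45 = -22614 - 45 = -22659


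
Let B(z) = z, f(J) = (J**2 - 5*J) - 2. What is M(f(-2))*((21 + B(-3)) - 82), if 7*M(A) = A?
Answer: -768/7 ≈ -109.71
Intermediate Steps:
f(J) = -2 + J**2 - 5*J
M(A) = A/7
M(f(-2))*((21 + B(-3)) - 82) = ((-2 + (-2)**2 - 5*(-2))/7)*((21 - 3) - 82) = ((-2 + 4 + 10)/7)*(18 - 82) = ((1/7)*12)*(-64) = (12/7)*(-64) = -768/7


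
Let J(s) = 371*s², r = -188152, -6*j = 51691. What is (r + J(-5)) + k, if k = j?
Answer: -1124953/6 ≈ -1.8749e+5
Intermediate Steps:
j = -51691/6 (j = -⅙*51691 = -51691/6 ≈ -8615.2)
k = -51691/6 ≈ -8615.2
(r + J(-5)) + k = (-188152 + 371*(-5)²) - 51691/6 = (-188152 + 371*25) - 51691/6 = (-188152 + 9275) - 51691/6 = -178877 - 51691/6 = -1124953/6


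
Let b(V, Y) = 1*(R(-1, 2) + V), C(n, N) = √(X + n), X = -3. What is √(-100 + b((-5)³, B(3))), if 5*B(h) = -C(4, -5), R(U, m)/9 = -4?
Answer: 3*I*√29 ≈ 16.155*I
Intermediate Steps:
R(U, m) = -36 (R(U, m) = 9*(-4) = -36)
C(n, N) = √(-3 + n)
B(h) = -⅕ (B(h) = (-√(-3 + 4))/5 = (-√1)/5 = (-1*1)/5 = (⅕)*(-1) = -⅕)
b(V, Y) = -36 + V (b(V, Y) = 1*(-36 + V) = -36 + V)
√(-100 + b((-5)³, B(3))) = √(-100 + (-36 + (-5)³)) = √(-100 + (-36 - 125)) = √(-100 - 161) = √(-261) = 3*I*√29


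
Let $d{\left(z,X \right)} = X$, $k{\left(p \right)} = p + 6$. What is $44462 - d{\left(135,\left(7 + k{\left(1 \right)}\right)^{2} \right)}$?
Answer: $44266$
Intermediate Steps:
$k{\left(p \right)} = 6 + p$
$44462 - d{\left(135,\left(7 + k{\left(1 \right)}\right)^{2} \right)} = 44462 - \left(7 + \left(6 + 1\right)\right)^{2} = 44462 - \left(7 + 7\right)^{2} = 44462 - 14^{2} = 44462 - 196 = 44266$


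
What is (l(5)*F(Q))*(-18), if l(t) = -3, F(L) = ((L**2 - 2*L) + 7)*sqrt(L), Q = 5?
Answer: 1188*sqrt(5) ≈ 2656.4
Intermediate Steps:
F(L) = sqrt(L)*(7 + L**2 - 2*L) (F(L) = (7 + L**2 - 2*L)*sqrt(L) = sqrt(L)*(7 + L**2 - 2*L))
(l(5)*F(Q))*(-18) = -3*sqrt(5)*(7 + 5**2 - 2*5)*(-18) = -3*sqrt(5)*(7 + 25 - 10)*(-18) = -3*sqrt(5)*22*(-18) = -66*sqrt(5)*(-18) = 1188*sqrt(5)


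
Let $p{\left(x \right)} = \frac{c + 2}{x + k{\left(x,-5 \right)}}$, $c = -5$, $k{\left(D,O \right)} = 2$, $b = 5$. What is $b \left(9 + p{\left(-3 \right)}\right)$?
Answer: $60$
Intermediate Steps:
$p{\left(x \right)} = - \frac{3}{2 + x}$ ($p{\left(x \right)} = \frac{-5 + 2}{x + 2} = - \frac{3}{2 + x}$)
$b \left(9 + p{\left(-3 \right)}\right) = 5 \left(9 - \frac{3}{2 - 3}\right) = 5 \left(9 - \frac{3}{-1}\right) = 5 \left(9 - -3\right) = 5 \left(9 + 3\right) = 5 \cdot 12 = 60$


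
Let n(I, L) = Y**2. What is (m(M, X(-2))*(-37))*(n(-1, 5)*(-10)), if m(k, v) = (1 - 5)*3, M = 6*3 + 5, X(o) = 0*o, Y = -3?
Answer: -39960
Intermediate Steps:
n(I, L) = 9 (n(I, L) = (-3)**2 = 9)
X(o) = 0
M = 23 (M = 18 + 5 = 23)
m(k, v) = -12 (m(k, v) = -4*3 = -12)
(m(M, X(-2))*(-37))*(n(-1, 5)*(-10)) = (-12*(-37))*(9*(-10)) = 444*(-90) = -39960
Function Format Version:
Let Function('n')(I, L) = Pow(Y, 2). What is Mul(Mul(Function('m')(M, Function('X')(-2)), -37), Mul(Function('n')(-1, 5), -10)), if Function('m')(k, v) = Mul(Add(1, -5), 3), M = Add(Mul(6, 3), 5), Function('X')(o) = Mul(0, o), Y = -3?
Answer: -39960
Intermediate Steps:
Function('n')(I, L) = 9 (Function('n')(I, L) = Pow(-3, 2) = 9)
Function('X')(o) = 0
M = 23 (M = Add(18, 5) = 23)
Function('m')(k, v) = -12 (Function('m')(k, v) = Mul(-4, 3) = -12)
Mul(Mul(Function('m')(M, Function('X')(-2)), -37), Mul(Function('n')(-1, 5), -10)) = Mul(Mul(-12, -37), Mul(9, -10)) = Mul(444, -90) = -39960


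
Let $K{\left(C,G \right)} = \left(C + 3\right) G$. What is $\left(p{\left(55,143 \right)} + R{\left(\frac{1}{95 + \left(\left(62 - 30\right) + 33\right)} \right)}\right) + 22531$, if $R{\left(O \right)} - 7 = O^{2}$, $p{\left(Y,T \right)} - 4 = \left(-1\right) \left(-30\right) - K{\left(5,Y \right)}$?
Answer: $\frac{566579201}{25600} \approx 22132.0$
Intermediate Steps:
$K{\left(C,G \right)} = G \left(3 + C\right)$ ($K{\left(C,G \right)} = \left(3 + C\right) G = G \left(3 + C\right)$)
$p{\left(Y,T \right)} = 34 - 8 Y$ ($p{\left(Y,T \right)} = 4 - \left(-30 + Y \left(3 + 5\right)\right) = 4 - \left(-30 + Y 8\right) = 4 - \left(-30 + 8 Y\right) = 34 - 8 Y$)
$R{\left(O \right)} = 7 + O^{2}$
$\left(p{\left(55,143 \right)} + R{\left(\frac{1}{95 + \left(\left(62 - 30\right) + 33\right)} \right)}\right) + 22531 = \left(\left(34 - 440\right) + \left(7 + \left(\frac{1}{95 + \left(\left(62 - 30\right) + 33\right)}\right)^{2}\right)\right) + 22531 = \left(\left(34 - 440\right) + \left(7 + \left(\frac{1}{95 + \left(32 + 33\right)}\right)^{2}\right)\right) + 22531 = \left(-406 + \left(7 + \left(\frac{1}{95 + 65}\right)^{2}\right)\right) + 22531 = \left(-406 + \left(7 + \left(\frac{1}{160}\right)^{2}\right)\right) + 22531 = \left(-406 + \left(7 + \frac{1}{25600}\right)\right) + 22531 = \left(-406 + \frac{179201}{25600}\right) + 22531 = - \frac{10214399}{25600} + 22531 = \frac{566579201}{25600}$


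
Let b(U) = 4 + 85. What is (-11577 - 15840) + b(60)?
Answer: -27328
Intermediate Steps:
b(U) = 89
(-11577 - 15840) + b(60) = (-11577 - 15840) + 89 = -27417 + 89 = -27328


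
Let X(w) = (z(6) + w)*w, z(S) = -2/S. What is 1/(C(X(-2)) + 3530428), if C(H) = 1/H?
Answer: 14/49425995 ≈ 2.8325e-7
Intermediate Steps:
X(w) = w*(-1/3 + w) (X(w) = (-2/6 + w)*w = (-2*1/6 + w)*w = (-1/3 + w)*w = w*(-1/3 + w))
1/(C(X(-2)) + 3530428) = 1/(1/(-2*(-1/3 - 2)) + 3530428) = 1/(1/(-2*(-7/3)) + 3530428) = 1/(1/(14/3) + 3530428) = 1/(3/14 + 3530428) = 1/(49425995/14) = 14/49425995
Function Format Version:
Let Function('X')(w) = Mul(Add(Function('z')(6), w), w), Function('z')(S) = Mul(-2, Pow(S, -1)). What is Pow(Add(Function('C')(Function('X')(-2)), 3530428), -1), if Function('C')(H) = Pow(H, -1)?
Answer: Rational(14, 49425995) ≈ 2.8325e-7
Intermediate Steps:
Function('X')(w) = Mul(w, Add(Rational(-1, 3), w)) (Function('X')(w) = Mul(Add(Mul(-2, Pow(6, -1)), w), w) = Mul(Add(Mul(-2, Rational(1, 6)), w), w) = Mul(Add(Rational(-1, 3), w), w) = Mul(w, Add(Rational(-1, 3), w)))
Pow(Add(Function('C')(Function('X')(-2)), 3530428), -1) = Pow(Add(Pow(Mul(-2, Add(Rational(-1, 3), -2)), -1), 3530428), -1) = Pow(Add(Pow(Mul(-2, Rational(-7, 3)), -1), 3530428), -1) = Pow(Add(Pow(Rational(14, 3), -1), 3530428), -1) = Pow(Add(Rational(3, 14), 3530428), -1) = Pow(Rational(49425995, 14), -1) = Rational(14, 49425995)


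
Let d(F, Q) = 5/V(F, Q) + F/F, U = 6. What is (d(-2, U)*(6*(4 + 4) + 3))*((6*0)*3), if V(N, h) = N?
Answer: 0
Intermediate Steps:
d(F, Q) = 1 + 5/F (d(F, Q) = 5/F + F/F = 5/F + 1 = 1 + 5/F)
(d(-2, U)*(6*(4 + 4) + 3))*((6*0)*3) = (((5 - 2)/(-2))*(6*(4 + 4) + 3))*((6*0)*3) = ((-½*3)*(6*8 + 3))*(0*3) = -3*(48 + 3)/2*0 = -3/2*51*0 = -153/2*0 = 0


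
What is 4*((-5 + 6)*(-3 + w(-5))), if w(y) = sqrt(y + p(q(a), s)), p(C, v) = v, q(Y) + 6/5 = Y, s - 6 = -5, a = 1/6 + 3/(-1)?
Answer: -12 + 8*I ≈ -12.0 + 8.0*I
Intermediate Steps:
a = -17/6 (a = 1*(1/6) + 3*(-1) = 1/6 - 3 = -17/6 ≈ -2.8333)
s = 1 (s = 6 - 5 = 1)
q(Y) = -6/5 + Y
w(y) = sqrt(1 + y) (w(y) = sqrt(y + 1) = sqrt(1 + y))
4*((-5 + 6)*(-3 + w(-5))) = 4*((-5 + 6)*(-3 + sqrt(1 - 5))) = 4*(1*(-3 + sqrt(-4))) = 4*(1*(-3 + 2*I)) = 4*(-3 + 2*I) = -12 + 8*I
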